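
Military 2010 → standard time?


Hour: 20
20 - 12 = 8 → PM

8:10 PM


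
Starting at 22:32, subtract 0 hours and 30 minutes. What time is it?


Start: 1352 minutes from midnight
Subtract: 30 minutes
Remaining: 1352 - 30 = 1322
Hours: 22, Minutes: 2

22:02


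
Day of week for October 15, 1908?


Thursday

Zeller's congruence:
q=15, m=10, k=8, j=19
h = (15 + ⌊13×11/5⌋ + 8 + ⌊8/4⌋ + ⌊19/4⌋ - 2×19) mod 7
= (15 + 28 + 8 + 2 + 4 - 38) mod 7
= 19 mod 7 = 5
h=5 → Thursday


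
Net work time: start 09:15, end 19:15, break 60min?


Total time = (19×60+15) - (9×60+15)
= 1155 - 555 = 600 min
Minus break: 600 - 60 = 540 min
= 9h 0m

9h 0m (540 minutes)


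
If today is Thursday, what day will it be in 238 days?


Thursday

Start: Thursday (index 3)
(3 + 238) mod 7
= 241 mod 7
= 3
Index 3 → Thursday


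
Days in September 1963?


Month: September (month 9)
September has 30 days

30 days


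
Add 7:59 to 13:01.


Start: 781 minutes from midnight
Add: 479 minutes
Total: 1260 minutes
Hours: 1260 ÷ 60 = 21 remainder 0

21:00


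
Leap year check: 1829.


No

Rules: divisible by 4 AND (not by 100 OR by 400)
1829 ÷ 4 = 457 remainder 1 → not divisible by 4
Not divisible by 4 → not a leap year


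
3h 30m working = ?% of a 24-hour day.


14.6%

Time: 210 minutes
Day: 1440 minutes
Percentage = (210/1440) × 100 ≈ 14.6%


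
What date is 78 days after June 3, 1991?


August 20, 1991

Start: June 3, 1991
Add 78 days
June 3 → July 1: 30 - 3 + 1 = 28 days (78 - 28 = 50 left)
July 1 → August 1: 31 - 1 + 1 = 31 days (50 - 31 = 19 left)
August 1 + 19 = August 20, 1991


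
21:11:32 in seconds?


76292 seconds

Hours: 21 × 3600 = 75600
Minutes: 11 × 60 = 660
Seconds: 32
Total = 75600 + 660 + 32 = 76292


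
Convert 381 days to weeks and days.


Weeks: 381 ÷ 7 = 54 remainder 3

54 weeks 3 days


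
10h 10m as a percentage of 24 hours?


Total minutes: 10×60 + 10 = 610
Day = 24×60 = 1440 minutes
Fraction = 610/1440 ≈ 0.4236
As a percentage: 610/1440 × 100 ≈ 42.36%

0.4236 (42.36%)


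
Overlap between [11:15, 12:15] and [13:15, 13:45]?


0 minutes

Meeting A: 675-735 (in minutes from midnight)
Meeting B: 795-825
Overlap start = max(675, 795) = 795
Overlap end = min(735, 825) = 735
Overlap = max(0, 735 - 795) = 0 min


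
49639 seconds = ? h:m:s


13h 47m 19s

Hours: 49639 ÷ 3600 = 13 remainder 2839
Minutes: 2839 ÷ 60 = 47 remainder 19
Seconds: 19


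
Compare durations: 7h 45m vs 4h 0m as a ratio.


31:16 (1.94)

Duration 1: 465 minutes
Duration 2: 240 minutes
Ratio = 465:240
GCD = 15
Simplified = 31:16
As a decimal: 31/16 ≈ 1.94


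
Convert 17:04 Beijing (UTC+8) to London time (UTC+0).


09:04

Time difference = UTC+0 - UTC+8 = -8 hours
New hour = (17 -8) mod 24
= 9 mod 24 = 9
Minutes unchanged → 09:04


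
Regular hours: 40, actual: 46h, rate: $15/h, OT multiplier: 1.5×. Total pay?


Regular: 40h × $15 = $600.00
Overtime: 46 - 40 = 6h
OT pay: 6h × $15 × 1.5 = $135.00
Total = $600.00 + $135.00 = $735.00

$735.00


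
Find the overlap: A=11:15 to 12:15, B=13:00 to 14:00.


0 minutes

Meeting A: 675-735 (in minutes from midnight)
Meeting B: 780-840
Overlap start = max(675, 780) = 780
Overlap end = min(735, 840) = 735
Overlap = max(0, 735 - 780) = 0 min


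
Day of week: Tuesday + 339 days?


Start: Tuesday (index 1)
(1 + 339) mod 7
= 340 mod 7
= 4
Index 4 → Friday

Friday


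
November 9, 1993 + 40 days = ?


Start: November 9, 1993
Add 40 days
November 9 → December 1: 30 - 9 + 1 = 22 days (40 - 22 = 18 left)
December 1 + 18 = December 19, 1993

December 19, 1993


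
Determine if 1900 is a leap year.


Rules: divisible by 4 AND (not by 100 OR by 400)
1900 ÷ 4 = 475 exactly → divisible by 4
1900 ÷ 100 = 19 exactly → divisible by 100
1900 ÷ 400 = 4 remainder 300 → not divisible by 400
Divisible by 100 but not by 400 → not a leap year

No


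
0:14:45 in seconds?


885 seconds

Hours: 0 × 3600 = 0
Minutes: 14 × 60 = 840
Seconds: 45
Total = 0 + 840 + 45 = 885


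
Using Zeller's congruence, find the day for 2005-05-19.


Thursday

Zeller's congruence:
q=19, m=5, k=5, j=20
h = (19 + ⌊13×6/5⌋ + 5 + ⌊5/4⌋ + ⌊20/4⌋ - 2×20) mod 7
= (19 + 15 + 5 + 1 + 5 - 40) mod 7
= 5 mod 7 = 5
h=5 → Thursday


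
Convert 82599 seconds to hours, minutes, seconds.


22h 56m 39s

Hours: 82599 ÷ 3600 = 22 remainder 3399
Minutes: 3399 ÷ 60 = 56 remainder 39
Seconds: 39


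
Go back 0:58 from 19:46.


18:48

Start: 1186 minutes from midnight
Subtract: 58 minutes
Remaining: 1186 - 58 = 1128
Hours: 18, Minutes: 48


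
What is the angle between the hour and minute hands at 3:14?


Hour hand = 3×30 + 14×0.5 = 97.0°
Minute hand = 14×6 = 84°
Difference = |97.0 - 84| = 13.0°

13.0°


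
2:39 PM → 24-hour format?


Input: 2:39 PM
PM: 2 + 12 = 14

14:39


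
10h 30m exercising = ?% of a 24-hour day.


Time: 630 minutes
Day: 1440 minutes
Percentage = (630/1440) × 100 ≈ 43.8%

43.8%


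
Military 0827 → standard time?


8:27 AM

Hour: 8
8 < 12 → AM


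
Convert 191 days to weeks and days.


27 weeks 2 days

Weeks: 191 ÷ 7 = 27 remainder 2


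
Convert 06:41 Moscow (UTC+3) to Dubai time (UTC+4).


07:41

Time difference = UTC+4 - UTC+3 = +1 hours
New hour = (6 + 1) mod 24
= 7 mod 24 = 7
Minutes unchanged → 07:41


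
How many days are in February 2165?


Month: February (month 2)
February: 28 or 29 (leap year)
2165 leap year? No

28 days


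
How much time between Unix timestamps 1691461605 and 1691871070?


Difference = 1691871070 - 1691461605 = 409465 seconds
In hours: 409465 / 3600 ≈ 113.7
In days: 409465 / 86400 ≈ 4.74

409465 seconds (113.7 hours / 4.74 days)


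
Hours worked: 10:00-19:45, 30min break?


Total time = (19×60+45) - (10×60+0)
= 1185 - 600 = 585 min
Minus break: 585 - 30 = 555 min
= 9h 15m

9h 15m (555 minutes)


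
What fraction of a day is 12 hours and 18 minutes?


0.5125 (51.25%)

Total minutes: 12×60 + 18 = 738
Day = 24×60 = 1440 minutes
Fraction = 738/1440 = 0.5125
As a percentage: 738/1440 × 100 = 51.25%


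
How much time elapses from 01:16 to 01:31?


0h 15m

End time in minutes: 1×60 + 31 = 91
Start time in minutes: 1×60 + 16 = 76
Difference = 91 - 76 = 15 minutes
= 0 hours 15 minutes


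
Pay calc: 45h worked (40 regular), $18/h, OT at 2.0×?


$900.00

Regular: 40h × $18 = $720.00
Overtime: 45 - 40 = 5h
OT pay: 5h × $18 × 2.0 = $180.00
Total = $720.00 + $180.00 = $900.00


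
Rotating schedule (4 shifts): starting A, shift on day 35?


Shifts: A, B, C, D
Start: A (index 0)
Day 35: (0 + 35 - 1) mod 4
= 34 mod 4
= 2
Index 2 → shift C

Shift C


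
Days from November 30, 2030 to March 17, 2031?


From November 30, 2030 to March 17, 2031
Rest of November 2030: 30 - 30 = 0
Full months: December 31, January 31, February 2031 28
Days into March 2031: 17
Total = 0 + 31 + 31 + 28 + 17 = 107 days

107 days


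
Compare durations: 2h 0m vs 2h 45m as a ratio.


8:11 (0.73)

Duration 1: 120 minutes
Duration 2: 165 minutes
Ratio = 120:165
GCD = 15
Simplified = 8:11
As a decimal: 8/11 ≈ 0.73


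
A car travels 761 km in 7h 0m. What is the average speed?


Distance: 761 km
Time: 7 hours
Speed = 761 / 7 ≈ 108.7 km/h

108.7 km/h


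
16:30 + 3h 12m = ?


Start: 990 minutes from midnight
Add: 192 minutes
Total: 1182 minutes
Hours: 1182 ÷ 60 = 19 remainder 42

19:42


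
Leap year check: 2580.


Rules: divisible by 4 AND (not by 100 OR by 400)
2580 ÷ 4 = 645 exactly → divisible by 4
2580 ÷ 100 = 25 remainder 80 → not divisible by 100
Divisible by 4 but not by 100 → leap year

Yes


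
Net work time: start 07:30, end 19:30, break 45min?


11h 15m (675 minutes)

Total time = (19×60+30) - (7×60+30)
= 1170 - 450 = 720 min
Minus break: 720 - 45 = 675 min
= 11h 15m


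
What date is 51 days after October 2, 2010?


November 22, 2010

Start: October 2, 2010
Add 51 days
October 2 → November 1: 31 - 2 + 1 = 30 days (51 - 30 = 21 left)
November 1 + 21 = November 22, 2010


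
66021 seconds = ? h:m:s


Hours: 66021 ÷ 3600 = 18 remainder 1221
Minutes: 1221 ÷ 60 = 20 remainder 21
Seconds: 21

18h 20m 21s


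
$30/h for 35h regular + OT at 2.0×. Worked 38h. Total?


$1230.00

Regular: 35h × $30 = $1050.00
Overtime: 38 - 35 = 3h
OT pay: 3h × $30 × 2.0 = $180.00
Total = $1050.00 + $180.00 = $1230.00


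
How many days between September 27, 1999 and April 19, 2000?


205 days

From September 27, 1999 to April 19, 2000
Rest of September 1999: 30 - 27 = 3
Full months: October 31, November 30, December 31, January 31, February 2000 29, March 31
Days into April 2000: 19
Total = 3 + 31 + 30 + 31 + 31 + 29 + 31 + 19 = 205 days


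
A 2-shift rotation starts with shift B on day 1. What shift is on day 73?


Shifts: A, B
Start: B (index 1)
Day 73: (1 + 73 - 1) mod 2
= 73 mod 2
= 1
Index 1 → shift B

Shift B


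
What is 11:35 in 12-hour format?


11:35 AM

Hour: 11
11 < 12 → AM


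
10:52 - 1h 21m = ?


09:31

Start: 652 minutes from midnight
Subtract: 81 minutes
Remaining: 652 - 81 = 571
Hours: 9, Minutes: 31


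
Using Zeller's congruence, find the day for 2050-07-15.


Zeller's congruence:
q=15, m=7, k=50, j=20
h = (15 + ⌊13×8/5⌋ + 50 + ⌊50/4⌋ + ⌊20/4⌋ - 2×20) mod 7
= (15 + 20 + 50 + 12 + 5 - 40) mod 7
= 62 mod 7 = 6
h=6 → Friday

Friday


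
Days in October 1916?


Month: October (month 10)
October has 31 days

31 days


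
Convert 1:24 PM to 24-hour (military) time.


Input: 1:24 PM
PM: 1 + 12 = 13

13:24


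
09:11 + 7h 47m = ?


Start: 551 minutes from midnight
Add: 467 minutes
Total: 1018 minutes
Hours: 1018 ÷ 60 = 16 remainder 58

16:58


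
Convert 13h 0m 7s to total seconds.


46807 seconds

Hours: 13 × 3600 = 46800
Minutes: 0 × 60 = 0
Seconds: 7
Total = 46800 + 0 + 7 = 46807


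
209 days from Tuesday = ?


Start: Tuesday (index 1)
(1 + 209) mod 7
= 210 mod 7
= 0
Index 0 → Monday

Monday


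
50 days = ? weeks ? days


7 weeks 1 days

Weeks: 50 ÷ 7 = 7 remainder 1


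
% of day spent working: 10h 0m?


Time: 600 minutes
Day: 1440 minutes
Percentage = (600/1440) × 100 ≈ 41.7%

41.7%


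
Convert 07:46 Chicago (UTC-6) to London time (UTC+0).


Time difference = UTC+0 - UTC-6 = +6 hours
New hour = (7 + 6) mod 24
= 13 mod 24 = 13
Minutes unchanged → 13:46

13:46


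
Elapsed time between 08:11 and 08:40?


0h 29m

End time in minutes: 8×60 + 40 = 520
Start time in minutes: 8×60 + 11 = 491
Difference = 520 - 491 = 29 minutes
= 0 hours 29 minutes


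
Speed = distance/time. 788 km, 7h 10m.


110.0 km/h

Distance: 788 km
Time: 7h 10m = 430 min = 430/60 = 43/6 hours
Speed = 788 ÷ (43/6) = 788 × 6 / 43 = 4728/43 ≈ 110.0 km/h


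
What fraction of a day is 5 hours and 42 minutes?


Total minutes: 5×60 + 42 = 342
Day = 24×60 = 1440 minutes
Fraction = 342/1440 = 0.2375
As a percentage: 342/1440 × 100 = 23.75%

0.2375 (23.75%)


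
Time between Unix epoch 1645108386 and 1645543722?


Difference = 1645543722 - 1645108386 = 435336 seconds
In hours: 435336 / 3600 ≈ 120.9
In days: 435336 / 86400 ≈ 5.04

435336 seconds (120.9 hours / 5.04 days)


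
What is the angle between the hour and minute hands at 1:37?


Hour hand = 1×30 + 37×0.5 = 48.5°
Minute hand = 37×6 = 222°
Difference = |48.5 - 222| = 173.5°

173.5°


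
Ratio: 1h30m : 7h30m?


Duration 1: 90 minutes
Duration 2: 450 minutes
Ratio = 90:450
GCD = 90
Simplified = 1:5
As a decimal: 1/5 = 0.20

1:5 (0.20)


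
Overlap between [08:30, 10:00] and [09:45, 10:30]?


15 minutes

Meeting A: 510-600 (in minutes from midnight)
Meeting B: 585-630
Overlap start = max(510, 585) = 585
Overlap end = min(600, 630) = 600
Overlap = max(0, 600 - 585) = 15 min


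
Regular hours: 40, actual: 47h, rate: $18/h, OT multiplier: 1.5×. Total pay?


Regular: 40h × $18 = $720.00
Overtime: 47 - 40 = 7h
OT pay: 7h × $18 × 1.5 = $189.00
Total = $720.00 + $189.00 = $909.00

$909.00


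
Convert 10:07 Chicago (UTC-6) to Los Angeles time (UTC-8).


Time difference = UTC-8 - UTC-6 = -2 hours
New hour = (10 -2) mod 24
= 8 mod 24 = 8
Minutes unchanged → 08:07

08:07


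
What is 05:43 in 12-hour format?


Hour: 5
5 < 12 → AM

5:43 AM


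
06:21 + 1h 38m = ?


07:59

Start: 381 minutes from midnight
Add: 98 minutes
Total: 479 minutes
Hours: 479 ÷ 60 = 7 remainder 59


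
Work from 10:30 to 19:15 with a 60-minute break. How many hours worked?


Total time = (19×60+15) - (10×60+30)
= 1155 - 630 = 525 min
Minus break: 525 - 60 = 465 min
= 7h 45m

7h 45m (465 minutes)


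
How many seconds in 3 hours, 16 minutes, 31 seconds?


Hours: 3 × 3600 = 10800
Minutes: 16 × 60 = 960
Seconds: 31
Total = 10800 + 960 + 31 = 11791

11791 seconds


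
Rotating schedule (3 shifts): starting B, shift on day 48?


Shifts: A, B, C
Start: B (index 1)
Day 48: (1 + 48 - 1) mod 3
= 48 mod 3
= 0
Index 0 → shift A

Shift A


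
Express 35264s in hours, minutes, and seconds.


Hours: 35264 ÷ 3600 = 9 remainder 2864
Minutes: 2864 ÷ 60 = 47 remainder 44
Seconds: 44

9h 47m 44s


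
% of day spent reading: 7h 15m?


Time: 435 minutes
Day: 1440 minutes
Percentage = (435/1440) × 100 ≈ 30.2%

30.2%


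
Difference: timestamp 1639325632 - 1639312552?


Difference = 1639325632 - 1639312552 = 13080 seconds
In hours: 13080 / 3600 ≈ 3.6
In days: 13080 / 86400 ≈ 0.15

13080 seconds (3.6 hours / 0.15 days)


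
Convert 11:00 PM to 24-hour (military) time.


Input: 11:00 PM
PM: 11 + 12 = 23

23:00


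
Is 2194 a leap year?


No

Rules: divisible by 4 AND (not by 100 OR by 400)
2194 ÷ 4 = 548 remainder 2 → not divisible by 4
Not divisible by 4 → not a leap year


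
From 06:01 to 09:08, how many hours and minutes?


3h 7m

End time in minutes: 9×60 + 8 = 548
Start time in minutes: 6×60 + 1 = 361
Difference = 548 - 361 = 187 minutes
= 3 hours 7 minutes


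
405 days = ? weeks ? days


57 weeks 6 days

Weeks: 405 ÷ 7 = 57 remainder 6


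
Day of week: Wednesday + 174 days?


Start: Wednesday (index 2)
(2 + 174) mod 7
= 176 mod 7
= 1
Index 1 → Tuesday

Tuesday


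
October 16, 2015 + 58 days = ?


December 13, 2015

Start: October 16, 2015
Add 58 days
October 16 → November 1: 31 - 16 + 1 = 16 days (58 - 16 = 42 left)
November 1 → December 1: 30 - 1 + 1 = 30 days (42 - 30 = 12 left)
December 1 + 12 = December 13, 2015


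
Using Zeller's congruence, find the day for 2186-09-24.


Zeller's congruence:
q=24, m=9, k=86, j=21
h = (24 + ⌊13×10/5⌋ + 86 + ⌊86/4⌋ + ⌊21/4⌋ - 2×21) mod 7
= (24 + 26 + 86 + 21 + 5 - 42) mod 7
= 120 mod 7 = 1
h=1 → Sunday

Sunday


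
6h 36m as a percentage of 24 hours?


0.2750 (27.50%)

Total minutes: 6×60 + 36 = 396
Day = 24×60 = 1440 minutes
Fraction = 396/1440 = 0.2750
As a percentage: 396/1440 × 100 = 27.50%


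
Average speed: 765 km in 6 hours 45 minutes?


Distance: 765 km
Time: 6h 45m = 405 min = 405/60 = 27/4 hours
Speed = 765 ÷ (27/4) = 765 × 4 / 27 = 3060/27 ≈ 113.3 km/h

113.3 km/h


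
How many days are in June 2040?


Month: June (month 6)
June has 30 days

30 days


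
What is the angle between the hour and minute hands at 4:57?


166.5°

Hour hand = 4×30 + 57×0.5 = 148.5°
Minute hand = 57×6 = 342°
Difference = |148.5 - 342| = 193.5°
Since > 180°: 360 - 193.5 = 166.5°


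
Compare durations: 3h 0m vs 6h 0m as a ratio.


Duration 1: 180 minutes
Duration 2: 360 minutes
Ratio = 180:360
GCD = 180
Simplified = 1:2
As a decimal: 1/2 = 0.50

1:2 (0.50)


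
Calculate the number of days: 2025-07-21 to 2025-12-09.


From July 21, 2025 to December 9, 2025
Rest of July 2025: 31 - 21 = 10
Full months: August 31, September 30, October 31, November 30
Days into December 2025: 9
Total = 10 + 31 + 30 + 31 + 30 + 9 = 141 days

141 days


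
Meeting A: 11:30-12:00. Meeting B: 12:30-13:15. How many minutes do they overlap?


0 minutes

Meeting A: 690-720 (in minutes from midnight)
Meeting B: 750-795
Overlap start = max(690, 750) = 750
Overlap end = min(720, 795) = 720
Overlap = max(0, 720 - 750) = 0 min


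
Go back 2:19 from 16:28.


14:09

Start: 988 minutes from midnight
Subtract: 139 minutes
Remaining: 988 - 139 = 849
Hours: 14, Minutes: 9


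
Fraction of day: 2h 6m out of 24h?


Total minutes: 2×60 + 6 = 126
Day = 24×60 = 1440 minutes
Fraction = 126/1440 = 0.0875
As a percentage: 126/1440 × 100 = 8.75%

0.0875 (8.75%)


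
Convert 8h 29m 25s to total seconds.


30565 seconds

Hours: 8 × 3600 = 28800
Minutes: 29 × 60 = 1740
Seconds: 25
Total = 28800 + 1740 + 25 = 30565


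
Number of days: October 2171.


31 days

Month: October (month 10)
October has 31 days


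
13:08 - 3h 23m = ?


Start: 788 minutes from midnight
Subtract: 203 minutes
Remaining: 788 - 203 = 585
Hours: 9, Minutes: 45

09:45


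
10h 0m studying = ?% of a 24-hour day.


Time: 600 minutes
Day: 1440 minutes
Percentage = (600/1440) × 100 ≈ 41.7%

41.7%


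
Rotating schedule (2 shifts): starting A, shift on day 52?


Shift B

Shifts: A, B
Start: A (index 0)
Day 52: (0 + 52 - 1) mod 2
= 51 mod 2
= 1
Index 1 → shift B


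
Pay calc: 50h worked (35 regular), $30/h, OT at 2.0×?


Regular: 35h × $30 = $1050.00
Overtime: 50 - 35 = 15h
OT pay: 15h × $30 × 2.0 = $900.00
Total = $1050.00 + $900.00 = $1950.00

$1950.00


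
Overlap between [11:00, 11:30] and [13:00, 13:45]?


Meeting A: 660-690 (in minutes from midnight)
Meeting B: 780-825
Overlap start = max(660, 780) = 780
Overlap end = min(690, 825) = 690
Overlap = max(0, 690 - 780) = 0 min

0 minutes


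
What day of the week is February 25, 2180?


Friday

Zeller's congruence:
q=25, m=14, k=79, j=21
h = (25 + ⌊13×15/5⌋ + 79 + ⌊79/4⌋ + ⌊21/4⌋ - 2×21) mod 7
= (25 + 39 + 79 + 19 + 5 - 42) mod 7
= 125 mod 7 = 6
h=6 → Friday


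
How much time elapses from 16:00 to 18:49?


End time in minutes: 18×60 + 49 = 1129
Start time in minutes: 16×60 + 0 = 960
Difference = 1129 - 960 = 169 minutes
= 2 hours 49 minutes

2h 49m


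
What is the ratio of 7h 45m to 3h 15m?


Duration 1: 465 minutes
Duration 2: 195 minutes
Ratio = 465:195
GCD = 15
Simplified = 31:13
As a decimal: 31/13 ≈ 2.38

31:13 (2.38)


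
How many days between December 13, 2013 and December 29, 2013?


From December 13, 2013 to December 29, 2013
Same month: 29 - 13 = 16 days

16 days


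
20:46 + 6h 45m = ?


03:31 (next day)

Start: 1246 minutes from midnight
Add: 405 minutes
Total: 1651 minutes
Hours: 1651 ÷ 60 = 27 remainder 31
27 ≥ 24 → 27 - 24 = 3 (next day)


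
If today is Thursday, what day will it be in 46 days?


Start: Thursday (index 3)
(3 + 46) mod 7
= 49 mod 7
= 0
Index 0 → Monday

Monday


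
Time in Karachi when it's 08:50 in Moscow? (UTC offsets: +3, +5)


Time difference = UTC+5 - UTC+3 = +2 hours
New hour = (8 + 2) mod 24
= 10 mod 24 = 10
Minutes unchanged → 10:50

10:50


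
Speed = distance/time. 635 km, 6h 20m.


Distance: 635 km
Time: 6h 20m = 380 min = 380/60 = 19/3 hours
Speed = 635 ÷ (19/3) = 635 × 3 / 19 = 1905/19 ≈ 100.3 km/h

100.3 km/h


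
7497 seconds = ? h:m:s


2h 4m 57s

Hours: 7497 ÷ 3600 = 2 remainder 297
Minutes: 297 ÷ 60 = 4 remainder 57
Seconds: 57


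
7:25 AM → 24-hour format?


07:25

Input: 7:25 AM
AM hour stays: 7


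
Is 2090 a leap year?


Rules: divisible by 4 AND (not by 100 OR by 400)
2090 ÷ 4 = 522 remainder 2 → not divisible by 4
Not divisible by 4 → not a leap year

No


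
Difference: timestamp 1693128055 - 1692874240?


Difference = 1693128055 - 1692874240 = 253815 seconds
In hours: 253815 / 3600 ≈ 70.5
In days: 253815 / 86400 ≈ 2.94

253815 seconds (70.5 hours / 2.94 days)


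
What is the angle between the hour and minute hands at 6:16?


92.0°

Hour hand = 6×30 + 16×0.5 = 188.0°
Minute hand = 16×6 = 96°
Difference = |188.0 - 96| = 92.0°


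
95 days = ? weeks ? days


13 weeks 4 days

Weeks: 95 ÷ 7 = 13 remainder 4


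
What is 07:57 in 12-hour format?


7:57 AM

Hour: 7
7 < 12 → AM


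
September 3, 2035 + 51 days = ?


Start: September 3, 2035
Add 51 days
September 3 → October 1: 30 - 3 + 1 = 28 days (51 - 28 = 23 left)
October 1 + 23 = October 24, 2035

October 24, 2035


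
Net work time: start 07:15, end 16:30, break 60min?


8h 15m (495 minutes)

Total time = (16×60+30) - (7×60+15)
= 990 - 435 = 555 min
Minus break: 555 - 60 = 495 min
= 8h 15m


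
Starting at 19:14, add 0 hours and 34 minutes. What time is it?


Start: 1154 minutes from midnight
Add: 34 minutes
Total: 1188 minutes
Hours: 1188 ÷ 60 = 19 remainder 48

19:48


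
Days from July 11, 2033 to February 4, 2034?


208 days

From July 11, 2033 to February 4, 2034
Rest of July 2033: 31 - 11 = 20
Full months: August 31, September 30, October 31, November 30, December 31, January 31
Days into February 2034: 4
Total = 20 + 31 + 30 + 31 + 30 + 31 + 31 + 4 = 208 days


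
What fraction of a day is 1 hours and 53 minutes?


0.0785 (7.85%)

Total minutes: 1×60 + 53 = 113
Day = 24×60 = 1440 minutes
Fraction = 113/1440 ≈ 0.0785
As a percentage: 113/1440 × 100 ≈ 7.85%


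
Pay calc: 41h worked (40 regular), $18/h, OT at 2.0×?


$756.00

Regular: 40h × $18 = $720.00
Overtime: 41 - 40 = 1h
OT pay: 1h × $18 × 2.0 = $36.00
Total = $720.00 + $36.00 = $756.00


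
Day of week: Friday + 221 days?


Tuesday

Start: Friday (index 4)
(4 + 221) mod 7
= 225 mod 7
= 1
Index 1 → Tuesday


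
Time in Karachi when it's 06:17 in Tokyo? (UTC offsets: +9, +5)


Time difference = UTC+5 - UTC+9 = -4 hours
New hour = (6 -4) mod 24
= 2 mod 24 = 2
Minutes unchanged → 02:17

02:17


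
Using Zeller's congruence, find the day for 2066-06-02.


Wednesday

Zeller's congruence:
q=2, m=6, k=66, j=20
h = (2 + ⌊13×7/5⌋ + 66 + ⌊66/4⌋ + ⌊20/4⌋ - 2×20) mod 7
= (2 + 18 + 66 + 16 + 5 - 40) mod 7
= 67 mod 7 = 4
h=4 → Wednesday


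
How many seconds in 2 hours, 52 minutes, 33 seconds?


Hours: 2 × 3600 = 7200
Minutes: 52 × 60 = 3120
Seconds: 33
Total = 7200 + 3120 + 33 = 10353

10353 seconds


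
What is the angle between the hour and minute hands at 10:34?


Hour hand = 10×30 + 34×0.5 = 317.0°
Minute hand = 34×6 = 204°
Difference = |317.0 - 204| = 113.0°

113.0°


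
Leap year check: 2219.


Rules: divisible by 4 AND (not by 100 OR by 400)
2219 ÷ 4 = 554 remainder 3 → not divisible by 4
Not divisible by 4 → not a leap year

No


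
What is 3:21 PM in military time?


15:21

Input: 3:21 PM
PM: 3 + 12 = 15


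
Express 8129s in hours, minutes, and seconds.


Hours: 8129 ÷ 3600 = 2 remainder 929
Minutes: 929 ÷ 60 = 15 remainder 29
Seconds: 29

2h 15m 29s


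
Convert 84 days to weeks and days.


12 weeks 0 days

Weeks: 84 ÷ 7 = 12 remainder 0


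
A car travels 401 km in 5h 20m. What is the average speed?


75.2 km/h

Distance: 401 km
Time: 5h 20m = 320 min = 320/60 = 16/3 hours
Speed = 401 ÷ (16/3) = 401 × 3 / 16 = 1203/16 ≈ 75.2 km/h


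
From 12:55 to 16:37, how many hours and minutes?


End time in minutes: 16×60 + 37 = 997
Start time in minutes: 12×60 + 55 = 775
Difference = 997 - 775 = 222 minutes
= 3 hours 42 minutes

3h 42m


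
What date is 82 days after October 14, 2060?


Start: October 14, 2060
Add 82 days
October 14 → November 1: 31 - 14 + 1 = 18 days (82 - 18 = 64 left)
November 1 → December 1: 30 - 1 + 1 = 30 days (64 - 30 = 34 left)
December 1 → January 1: 31 - 1 + 1 = 31 days (34 - 31 = 3 left)
January 1 + 3 = January 4, 2061

January 4, 2061


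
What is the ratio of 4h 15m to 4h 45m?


17:19 (0.89)

Duration 1: 255 minutes
Duration 2: 285 minutes
Ratio = 255:285
GCD = 15
Simplified = 17:19
As a decimal: 17/19 ≈ 0.89


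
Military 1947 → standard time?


Hour: 19
19 - 12 = 7 → PM

7:47 PM


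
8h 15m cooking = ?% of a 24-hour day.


Time: 495 minutes
Day: 1440 minutes
Percentage = (495/1440) × 100 ≈ 34.4%

34.4%


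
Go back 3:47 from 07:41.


Start: 461 minutes from midnight
Subtract: 227 minutes
Remaining: 461 - 227 = 234
Hours: 3, Minutes: 54

03:54


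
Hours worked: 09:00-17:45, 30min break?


8h 15m (495 minutes)

Total time = (17×60+45) - (9×60+0)
= 1065 - 540 = 525 min
Minus break: 525 - 30 = 495 min
= 8h 15m


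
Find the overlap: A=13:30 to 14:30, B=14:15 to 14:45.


15 minutes

Meeting A: 810-870 (in minutes from midnight)
Meeting B: 855-885
Overlap start = max(810, 855) = 855
Overlap end = min(870, 885) = 870
Overlap = max(0, 870 - 855) = 15 min


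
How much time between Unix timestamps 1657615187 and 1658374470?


Difference = 1658374470 - 1657615187 = 759283 seconds
In hours: 759283 / 3600 ≈ 210.9
In days: 759283 / 86400 ≈ 8.79

759283 seconds (210.9 hours / 8.79 days)


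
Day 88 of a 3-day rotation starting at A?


Shifts: A, B, C
Start: A (index 0)
Day 88: (0 + 88 - 1) mod 3
= 87 mod 3
= 0
Index 0 → shift A

Shift A


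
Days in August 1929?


Month: August (month 8)
August has 31 days

31 days


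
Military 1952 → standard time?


Hour: 19
19 - 12 = 7 → PM

7:52 PM


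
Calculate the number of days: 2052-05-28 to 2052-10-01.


126 days

From May 28, 2052 to October 1, 2052
Rest of May 2052: 31 - 28 = 3
Full months: June 30, July 31, August 31, September 30
Days into October 2052: 1
Total = 3 + 30 + 31 + 31 + 30 + 1 = 126 days


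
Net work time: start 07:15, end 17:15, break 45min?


9h 15m (555 minutes)

Total time = (17×60+15) - (7×60+15)
= 1035 - 435 = 600 min
Minus break: 600 - 45 = 555 min
= 9h 15m


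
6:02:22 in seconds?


Hours: 6 × 3600 = 21600
Minutes: 2 × 60 = 120
Seconds: 22
Total = 21600 + 120 + 22 = 21742

21742 seconds


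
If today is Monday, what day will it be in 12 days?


Saturday

Start: Monday (index 0)
(0 + 12) mod 7
= 12 mod 7
= 5
Index 5 → Saturday


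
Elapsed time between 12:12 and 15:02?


2h 50m

End time in minutes: 15×60 + 2 = 902
Start time in minutes: 12×60 + 12 = 732
Difference = 902 - 732 = 170 minutes
= 2 hours 50 minutes


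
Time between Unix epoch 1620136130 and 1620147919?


11789 seconds (3.3 hours / 0.14 days)

Difference = 1620147919 - 1620136130 = 11789 seconds
In hours: 11789 / 3600 ≈ 3.3
In days: 11789 / 86400 ≈ 0.14


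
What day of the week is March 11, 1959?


Wednesday

Zeller's congruence:
q=11, m=3, k=59, j=19
h = (11 + ⌊13×4/5⌋ + 59 + ⌊59/4⌋ + ⌊19/4⌋ - 2×19) mod 7
= (11 + 10 + 59 + 14 + 4 - 38) mod 7
= 60 mod 7 = 4
h=4 → Wednesday


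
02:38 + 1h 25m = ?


Start: 158 minutes from midnight
Add: 85 minutes
Total: 243 minutes
Hours: 243 ÷ 60 = 4 remainder 3

04:03


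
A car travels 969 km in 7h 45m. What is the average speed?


Distance: 969 km
Time: 7h 45m = 465 min = 465/60 = 31/4 hours
Speed = 969 ÷ (31/4) = 969 × 4 / 31 = 3876/31 ≈ 125.0 km/h

125.0 km/h


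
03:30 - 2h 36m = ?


00:54

Start: 210 minutes from midnight
Subtract: 156 minutes
Remaining: 210 - 156 = 54
Hours: 0, Minutes: 54


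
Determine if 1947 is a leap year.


Rules: divisible by 4 AND (not by 100 OR by 400)
1947 ÷ 4 = 486 remainder 3 → not divisible by 4
Not divisible by 4 → not a leap year

No


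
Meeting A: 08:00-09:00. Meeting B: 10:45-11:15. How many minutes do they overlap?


Meeting A: 480-540 (in minutes from midnight)
Meeting B: 645-675
Overlap start = max(480, 645) = 645
Overlap end = min(540, 675) = 540
Overlap = max(0, 540 - 645) = 0 min

0 minutes


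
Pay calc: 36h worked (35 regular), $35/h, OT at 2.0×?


Regular: 35h × $35 = $1225.00
Overtime: 36 - 35 = 1h
OT pay: 1h × $35 × 2.0 = $70.00
Total = $1225.00 + $70.00 = $1295.00

$1295.00


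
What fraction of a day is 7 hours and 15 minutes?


Total minutes: 7×60 + 15 = 435
Day = 24×60 = 1440 minutes
Fraction = 435/1440 ≈ 0.3021
As a percentage: 435/1440 × 100 ≈ 30.21%

0.3021 (30.21%)


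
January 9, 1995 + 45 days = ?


Start: January 9, 1995
Add 45 days
January 9 → February 1: 31 - 9 + 1 = 23 days (45 - 23 = 22 left)
February 1 + 22 = February 23, 1995

February 23, 1995


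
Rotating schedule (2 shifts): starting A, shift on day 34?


Shifts: A, B
Start: A (index 0)
Day 34: (0 + 34 - 1) mod 2
= 33 mod 2
= 1
Index 1 → shift B

Shift B


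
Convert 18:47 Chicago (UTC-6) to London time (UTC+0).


Time difference = UTC+0 - UTC-6 = +6 hours
New hour = (18 + 6) mod 24
= 24 mod 24 = 0
Minutes unchanged → 00:47; 24 ≥ 24 → next day

00:47 (next day)


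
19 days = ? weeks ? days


2 weeks 5 days

Weeks: 19 ÷ 7 = 2 remainder 5


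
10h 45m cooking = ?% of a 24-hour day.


Time: 645 minutes
Day: 1440 minutes
Percentage = (645/1440) × 100 ≈ 44.8%

44.8%


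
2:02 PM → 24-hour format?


Input: 2:02 PM
PM: 2 + 12 = 14

14:02


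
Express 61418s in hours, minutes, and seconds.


Hours: 61418 ÷ 3600 = 17 remainder 218
Minutes: 218 ÷ 60 = 3 remainder 38
Seconds: 38

17h 3m 38s


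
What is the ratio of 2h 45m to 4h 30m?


11:18 (0.61)

Duration 1: 165 minutes
Duration 2: 270 minutes
Ratio = 165:270
GCD = 15
Simplified = 11:18
As a decimal: 11/18 ≈ 0.61


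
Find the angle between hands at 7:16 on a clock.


Hour hand = 7×30 + 16×0.5 = 218.0°
Minute hand = 16×6 = 96°
Difference = |218.0 - 96| = 122.0°

122.0°


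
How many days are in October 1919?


Month: October (month 10)
October has 31 days

31 days


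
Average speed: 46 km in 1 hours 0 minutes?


Distance: 46 km
Time: 1 hours
Speed = 46 / 1 = 46.0 km/h

46.0 km/h


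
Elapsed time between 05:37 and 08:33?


End time in minutes: 8×60 + 33 = 513
Start time in minutes: 5×60 + 37 = 337
Difference = 513 - 337 = 176 minutes
= 2 hours 56 minutes

2h 56m


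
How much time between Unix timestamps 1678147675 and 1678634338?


Difference = 1678634338 - 1678147675 = 486663 seconds
In hours: 486663 / 3600 ≈ 135.2
In days: 486663 / 86400 ≈ 5.63

486663 seconds (135.2 hours / 5.63 days)


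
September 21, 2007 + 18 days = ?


October 9, 2007

Start: September 21, 2007
Add 18 days
September 21 → October 1: 30 - 21 + 1 = 10 days (18 - 10 = 8 left)
October 1 + 8 = October 9, 2007


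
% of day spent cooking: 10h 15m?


Time: 615 minutes
Day: 1440 minutes
Percentage = (615/1440) × 100 ≈ 42.7%

42.7%


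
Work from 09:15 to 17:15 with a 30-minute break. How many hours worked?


Total time = (17×60+15) - (9×60+15)
= 1035 - 555 = 480 min
Minus break: 480 - 30 = 450 min
= 7h 30m

7h 30m (450 minutes)


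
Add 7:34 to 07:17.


Start: 437 minutes from midnight
Add: 454 minutes
Total: 891 minutes
Hours: 891 ÷ 60 = 14 remainder 51

14:51


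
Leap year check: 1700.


Rules: divisible by 4 AND (not by 100 OR by 400)
1700 ÷ 4 = 425 exactly → divisible by 4
1700 ÷ 100 = 17 exactly → divisible by 100
1700 ÷ 400 = 4 remainder 100 → not divisible by 400
Divisible by 100 but not by 400 → not a leap year

No


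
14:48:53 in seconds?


Hours: 14 × 3600 = 50400
Minutes: 48 × 60 = 2880
Seconds: 53
Total = 50400 + 2880 + 53 = 53333

53333 seconds


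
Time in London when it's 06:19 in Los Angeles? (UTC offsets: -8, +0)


Time difference = UTC+0 - UTC-8 = +8 hours
New hour = (6 + 8) mod 24
= 14 mod 24 = 14
Minutes unchanged → 14:19

14:19


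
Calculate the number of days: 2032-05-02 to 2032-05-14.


12 days

From May 2, 2032 to May 14, 2032
Same month: 14 - 2 = 12 days


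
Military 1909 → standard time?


Hour: 19
19 - 12 = 7 → PM

7:09 PM


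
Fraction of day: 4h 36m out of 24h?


0.1917 (19.17%)

Total minutes: 4×60 + 36 = 276
Day = 24×60 = 1440 minutes
Fraction = 276/1440 ≈ 0.1917
As a percentage: 276/1440 × 100 ≈ 19.17%


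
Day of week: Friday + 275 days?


Start: Friday (index 4)
(4 + 275) mod 7
= 279 mod 7
= 6
Index 6 → Sunday

Sunday


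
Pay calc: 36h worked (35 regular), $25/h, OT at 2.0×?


$925.00

Regular: 35h × $25 = $875.00
Overtime: 36 - 35 = 1h
OT pay: 1h × $25 × 2.0 = $50.00
Total = $875.00 + $50.00 = $925.00


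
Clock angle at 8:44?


Hour hand = 8×30 + 44×0.5 = 262.0°
Minute hand = 44×6 = 264°
Difference = |262.0 - 264| = 2.0°

2.0°


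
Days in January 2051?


31 days

Month: January (month 1)
January has 31 days


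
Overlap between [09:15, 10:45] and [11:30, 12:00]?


Meeting A: 555-645 (in minutes from midnight)
Meeting B: 690-720
Overlap start = max(555, 690) = 690
Overlap end = min(645, 720) = 645
Overlap = max(0, 645 - 690) = 0 min

0 minutes


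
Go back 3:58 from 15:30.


Start: 930 minutes from midnight
Subtract: 238 minutes
Remaining: 930 - 238 = 692
Hours: 11, Minutes: 32

11:32


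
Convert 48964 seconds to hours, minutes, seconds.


13h 36m 4s

Hours: 48964 ÷ 3600 = 13 remainder 2164
Minutes: 2164 ÷ 60 = 36 remainder 4
Seconds: 4


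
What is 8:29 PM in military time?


20:29

Input: 8:29 PM
PM: 8 + 12 = 20


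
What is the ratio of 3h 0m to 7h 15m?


Duration 1: 180 minutes
Duration 2: 435 minutes
Ratio = 180:435
GCD = 15
Simplified = 12:29
As a decimal: 12/29 ≈ 0.41

12:29 (0.41)


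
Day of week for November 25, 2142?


Zeller's congruence:
q=25, m=11, k=42, j=21
h = (25 + ⌊13×12/5⌋ + 42 + ⌊42/4⌋ + ⌊21/4⌋ - 2×21) mod 7
= (25 + 31 + 42 + 10 + 5 - 42) mod 7
= 71 mod 7 = 1
h=1 → Sunday

Sunday


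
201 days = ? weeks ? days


28 weeks 5 days

Weeks: 201 ÷ 7 = 28 remainder 5


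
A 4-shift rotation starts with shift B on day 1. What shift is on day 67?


Shifts: A, B, C, D
Start: B (index 1)
Day 67: (1 + 67 - 1) mod 4
= 67 mod 4
= 3
Index 3 → shift D

Shift D


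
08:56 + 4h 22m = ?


13:18

Start: 536 minutes from midnight
Add: 262 minutes
Total: 798 minutes
Hours: 798 ÷ 60 = 13 remainder 18


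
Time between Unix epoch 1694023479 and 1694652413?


Difference = 1694652413 - 1694023479 = 628934 seconds
In hours: 628934 / 3600 ≈ 174.7
In days: 628934 / 86400 ≈ 7.28

628934 seconds (174.7 hours / 7.28 days)


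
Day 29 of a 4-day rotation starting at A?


Shifts: A, B, C, D
Start: A (index 0)
Day 29: (0 + 29 - 1) mod 4
= 28 mod 4
= 0
Index 0 → shift A

Shift A


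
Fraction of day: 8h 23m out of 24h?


Total minutes: 8×60 + 23 = 503
Day = 24×60 = 1440 minutes
Fraction = 503/1440 ≈ 0.3493
As a percentage: 503/1440 × 100 ≈ 34.93%

0.3493 (34.93%)


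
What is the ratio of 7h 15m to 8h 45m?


Duration 1: 435 minutes
Duration 2: 525 minutes
Ratio = 435:525
GCD = 15
Simplified = 29:35
As a decimal: 29/35 ≈ 0.83

29:35 (0.83)


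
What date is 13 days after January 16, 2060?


January 29, 2060

Start: January 16, 2060
Add 13 days
January 16 + 13 = January 29, 2060


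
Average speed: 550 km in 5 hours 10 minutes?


Distance: 550 km
Time: 5h 10m = 310 min = 310/60 = 31/6 hours
Speed = 550 ÷ (31/6) = 550 × 6 / 31 = 3300/31 ≈ 106.5 km/h

106.5 km/h


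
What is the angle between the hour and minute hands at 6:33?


1.5°

Hour hand = 6×30 + 33×0.5 = 196.5°
Minute hand = 33×6 = 198°
Difference = |196.5 - 198| = 1.5°


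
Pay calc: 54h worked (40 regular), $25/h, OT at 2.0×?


$1700.00

Regular: 40h × $25 = $1000.00
Overtime: 54 - 40 = 14h
OT pay: 14h × $25 × 2.0 = $700.00
Total = $1000.00 + $700.00 = $1700.00


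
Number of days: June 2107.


Month: June (month 6)
June has 30 days

30 days


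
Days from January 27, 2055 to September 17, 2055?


From January 27, 2055 to September 17, 2055
Rest of January 2055: 31 - 27 = 4
Full months: February 2055 28, March 31, April 30, May 31, June 30, July 31, August 31
Days into September 2055: 17
Total = 4 + 28 + 31 + 30 + 31 + 30 + 31 + 31 + 17 = 233 days

233 days


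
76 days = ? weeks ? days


Weeks: 76 ÷ 7 = 10 remainder 6

10 weeks 6 days


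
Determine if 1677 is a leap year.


Rules: divisible by 4 AND (not by 100 OR by 400)
1677 ÷ 4 = 419 remainder 1 → not divisible by 4
Not divisible by 4 → not a leap year

No


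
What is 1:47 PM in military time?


13:47

Input: 1:47 PM
PM: 1 + 12 = 13


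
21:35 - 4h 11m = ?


17:24

Start: 1295 minutes from midnight
Subtract: 251 minutes
Remaining: 1295 - 251 = 1044
Hours: 17, Minutes: 24


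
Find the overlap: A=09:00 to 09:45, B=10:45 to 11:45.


0 minutes

Meeting A: 540-585 (in minutes from midnight)
Meeting B: 645-705
Overlap start = max(540, 645) = 645
Overlap end = min(585, 705) = 585
Overlap = max(0, 585 - 645) = 0 min


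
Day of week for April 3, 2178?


Zeller's congruence:
q=3, m=4, k=78, j=21
h = (3 + ⌊13×5/5⌋ + 78 + ⌊78/4⌋ + ⌊21/4⌋ - 2×21) mod 7
= (3 + 13 + 78 + 19 + 5 - 42) mod 7
= 76 mod 7 = 6
h=6 → Friday

Friday


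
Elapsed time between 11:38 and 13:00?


1h 22m

End time in minutes: 13×60 + 0 = 780
Start time in minutes: 11×60 + 38 = 698
Difference = 780 - 698 = 82 minutes
= 1 hours 22 minutes


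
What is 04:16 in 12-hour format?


4:16 AM

Hour: 4
4 < 12 → AM


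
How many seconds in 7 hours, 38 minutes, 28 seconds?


27508 seconds

Hours: 7 × 3600 = 25200
Minutes: 38 × 60 = 2280
Seconds: 28
Total = 25200 + 2280 + 28 = 27508


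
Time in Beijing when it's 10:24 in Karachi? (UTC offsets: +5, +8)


13:24

Time difference = UTC+8 - UTC+5 = +3 hours
New hour = (10 + 3) mod 24
= 13 mod 24 = 13
Minutes unchanged → 13:24


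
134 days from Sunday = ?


Monday

Start: Sunday (index 6)
(6 + 134) mod 7
= 140 mod 7
= 0
Index 0 → Monday


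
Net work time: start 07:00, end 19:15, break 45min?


Total time = (19×60+15) - (7×60+0)
= 1155 - 420 = 735 min
Minus break: 735 - 45 = 690 min
= 11h 30m

11h 30m (690 minutes)


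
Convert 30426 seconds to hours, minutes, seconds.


Hours: 30426 ÷ 3600 = 8 remainder 1626
Minutes: 1626 ÷ 60 = 27 remainder 6
Seconds: 6

8h 27m 6s


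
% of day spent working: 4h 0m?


16.7%

Time: 240 minutes
Day: 1440 minutes
Percentage = (240/1440) × 100 ≈ 16.7%


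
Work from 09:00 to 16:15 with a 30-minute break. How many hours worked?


6h 45m (405 minutes)

Total time = (16×60+15) - (9×60+0)
= 975 - 540 = 435 min
Minus break: 435 - 30 = 405 min
= 6h 45m


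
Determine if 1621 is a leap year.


Rules: divisible by 4 AND (not by 100 OR by 400)
1621 ÷ 4 = 405 remainder 1 → not divisible by 4
Not divisible by 4 → not a leap year

No


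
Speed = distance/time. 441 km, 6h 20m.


69.6 km/h

Distance: 441 km
Time: 6h 20m = 380 min = 380/60 = 19/3 hours
Speed = 441 ÷ (19/3) = 441 × 3 / 19 = 1323/19 ≈ 69.6 km/h


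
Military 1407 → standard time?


Hour: 14
14 - 12 = 2 → PM

2:07 PM


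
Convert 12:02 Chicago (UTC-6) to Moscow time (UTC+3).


Time difference = UTC+3 - UTC-6 = +9 hours
New hour = (12 + 9) mod 24
= 21 mod 24 = 21
Minutes unchanged → 21:02

21:02


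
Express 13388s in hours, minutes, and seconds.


Hours: 13388 ÷ 3600 = 3 remainder 2588
Minutes: 2588 ÷ 60 = 43 remainder 8
Seconds: 8

3h 43m 8s


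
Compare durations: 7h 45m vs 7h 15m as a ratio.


31:29 (1.07)

Duration 1: 465 minutes
Duration 2: 435 minutes
Ratio = 465:435
GCD = 15
Simplified = 31:29
As a decimal: 31/29 ≈ 1.07
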